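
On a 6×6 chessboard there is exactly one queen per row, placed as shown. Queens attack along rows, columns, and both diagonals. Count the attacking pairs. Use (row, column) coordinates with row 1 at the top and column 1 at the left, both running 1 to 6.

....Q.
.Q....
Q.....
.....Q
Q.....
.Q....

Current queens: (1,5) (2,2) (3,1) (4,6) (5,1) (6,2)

5

Same column: (2,2)–(6,2) (column 2); (3,1)–(5,1) (column 1).
Same diagonal: (1,5)–(5,1) (|1−5| = |5−1| = 4); (2,2)–(3,1) (|2−3| = |2−1| = 1); (5,1)–(6,2) (|5−6| = |1−2| = 1).
Total attacking pairs: 5.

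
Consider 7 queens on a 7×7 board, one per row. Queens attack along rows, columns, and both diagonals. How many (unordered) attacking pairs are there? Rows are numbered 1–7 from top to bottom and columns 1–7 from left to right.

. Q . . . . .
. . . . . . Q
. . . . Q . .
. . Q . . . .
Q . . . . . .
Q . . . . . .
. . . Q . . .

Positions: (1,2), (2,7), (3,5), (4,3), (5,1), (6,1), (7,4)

2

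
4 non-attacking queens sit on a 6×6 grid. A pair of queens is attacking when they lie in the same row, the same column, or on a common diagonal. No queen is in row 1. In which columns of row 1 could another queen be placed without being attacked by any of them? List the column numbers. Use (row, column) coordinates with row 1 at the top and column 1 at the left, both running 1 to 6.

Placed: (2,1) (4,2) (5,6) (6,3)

(2,1) attacks row 1 at column 1 and diagonals 2.
(4,2) attacks row 1 at column 2 and diagonals 5.
(5,6) attacks row 1 at column 6 and diagonals 2.
(6,3) attacks row 1 at column 3.
Attacked columns: {1, 2, 3, 5, 6}. Safe: {4}.

columns 4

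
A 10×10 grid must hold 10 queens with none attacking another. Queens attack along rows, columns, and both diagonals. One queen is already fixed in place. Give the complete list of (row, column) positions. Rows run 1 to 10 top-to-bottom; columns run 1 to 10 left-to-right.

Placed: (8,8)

Row 1: attacked by (8,8)→{1,8}. Safe: 2, 3, 4, 5, 6, 7, 9, 10. Place at column 2.
Row 2: attacked by (1,2)→{1,2,3}; (8,8)→{2,8}. Safe: 4, 5, 6, 7, 9, 10. Place at column 9.
Row 3: attacked by (1,2)→{2,4}; (2,9)→{8,9,10}; (8,8)→{3,8}. Safe: 1, 5, 6, 7. Place at column 7.
Row 4: attacked by (1,2)→{2,5}; (2,9)→{7,9}; (3,7)→{6,7,8}; (8,8)→{4,8}. Safe: 1, 3, 10. Place at column 10.
Row 5: attacked by (1,2)→{2,6}; (2,9)→{6,9}; (3,7)→{5,7,9}; (4,10)→{9,10}; (8,8)→{5,8}. Safe: 1, 3, 4. Place at column 4.
Row 6: attacked by (1,2)→{2,7}; (2,9)→{5,9}; (3,7)→{4,7,10}; (4,10)→{8,10}; (5,4)→{3,4,5}; (8,8)→{6,8,10}. Safe: 1. Place at column 1.
Row 7: attacked by (1,2)→{2,8}; (2,9)→{4,9}; (3,7)→{3,7}; (4,10)→{7,10}; (5,4)→{2,4,6}; (6,1)→{1,2}; (8,8)→{7,8,9}. Safe: 5. Place at column 5.
Row 9: attacked by (1,2)→{2,10}; (2,9)→{2,9}; (3,7)→{1,7}; (4,10)→{5,10}; (5,4)→{4,8}; (6,1)→{1,4}; (7,5)→{3,5,7}; (8,8)→{7,8,9}. Safe: 6. Place at column 6.
Row 10: attacked by (1,2)→{2}; (2,9)→{1,9}; (3,7)→{7}; (4,10)→{4,10}; (5,4)→{4,9}; (6,1)→{1,5}; (7,5)→{2,5,8}; (8,8)→{6,8,10}; (9,6)→{5,6,7}. Safe: 3. Place at column 3.
Columns [2, 9, 7, 10, 4, 1, 5, 8, 6, 3], r−c [-1, -7, -4, -6, 1, 5, 2, 0, 3, 7], r+c [3, 11, 10, 14, 9, 7, 12, 16, 15, 13] are all distinct, so no two queens attack.

(1,2) (2,9) (3,7) (4,10) (5,4) (6,1) (7,5) (8,8) (9,6) (10,3)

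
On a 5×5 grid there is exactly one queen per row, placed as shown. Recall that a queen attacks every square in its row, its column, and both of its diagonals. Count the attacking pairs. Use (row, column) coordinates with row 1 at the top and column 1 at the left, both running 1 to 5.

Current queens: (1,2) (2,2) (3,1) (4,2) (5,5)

Same column: (1,2)–(2,2) (column 2); (1,2)–(4,2) (column 2); (2,2)–(4,2) (column 2).
Same diagonal: (2,2)–(3,1) (|2−3| = |2−1| = 1); (2,2)–(5,5) (|2−5| = |2−5| = 3); (3,1)–(4,2) (|3−4| = |1−2| = 1).
Total attacking pairs: 6.

6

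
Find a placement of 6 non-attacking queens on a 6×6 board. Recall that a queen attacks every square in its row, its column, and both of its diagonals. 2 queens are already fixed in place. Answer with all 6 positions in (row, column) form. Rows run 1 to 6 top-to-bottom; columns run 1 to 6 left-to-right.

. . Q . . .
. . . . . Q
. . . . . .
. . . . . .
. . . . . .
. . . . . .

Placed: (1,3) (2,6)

(1,3) (2,6) (3,2) (4,5) (5,1) (6,4)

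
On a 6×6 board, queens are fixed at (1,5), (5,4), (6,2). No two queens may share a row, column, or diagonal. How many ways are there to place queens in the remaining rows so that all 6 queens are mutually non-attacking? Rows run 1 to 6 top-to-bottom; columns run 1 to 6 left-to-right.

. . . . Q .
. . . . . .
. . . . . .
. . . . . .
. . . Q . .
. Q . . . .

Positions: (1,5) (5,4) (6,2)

Branch on row 2: col 3 → 1.
Sum: 1 = 1.

1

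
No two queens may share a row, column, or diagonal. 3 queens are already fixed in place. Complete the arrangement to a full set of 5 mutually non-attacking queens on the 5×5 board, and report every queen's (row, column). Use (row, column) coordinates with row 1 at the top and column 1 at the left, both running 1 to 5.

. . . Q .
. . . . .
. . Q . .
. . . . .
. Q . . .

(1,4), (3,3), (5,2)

(1,4) (2,1) (3,3) (4,5) (5,2)

Row 2: attacked by (1,4)→{3,4,5}; (3,3)→{2,3,4}; (5,2)→{2,5}. Safe: 1. Place at column 1.
Row 4: attacked by (1,4)→{1,4}; (2,1)→{1,3}; (3,3)→{2,3,4}; (5,2)→{1,2,3}. Safe: 5. Place at column 5.
Columns [4, 1, 3, 5, 2], r−c [-3, 1, 0, -1, 3], r+c [5, 3, 6, 9, 7] are all distinct, so no two queens attack.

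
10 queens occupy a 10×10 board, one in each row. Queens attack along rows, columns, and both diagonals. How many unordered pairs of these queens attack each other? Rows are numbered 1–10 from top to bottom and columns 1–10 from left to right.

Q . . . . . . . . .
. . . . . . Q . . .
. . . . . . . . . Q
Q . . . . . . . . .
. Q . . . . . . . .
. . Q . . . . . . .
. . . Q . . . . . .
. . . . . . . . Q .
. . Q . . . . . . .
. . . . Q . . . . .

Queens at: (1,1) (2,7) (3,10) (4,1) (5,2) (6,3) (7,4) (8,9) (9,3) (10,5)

Same column: (1,1)–(4,1) (column 1); (6,3)–(9,3) (column 3).
Same diagonal: (2,7)–(6,3) (|2−6| = |7−3| = 4); (4,1)–(5,2) (|4−5| = |1−2| = 1); (4,1)–(6,3) (|4−6| = |1−3| = 2); (4,1)–(7,4) (|4−7| = |1−4| = 3); (5,2)–(6,3) (|5−6| = |2−3| = 1); (5,2)–(7,4) (|5−7| = |2−4| = 2); (6,3)–(7,4) (|6−7| = |3−4| = 1).
Total attacking pairs: 9.

9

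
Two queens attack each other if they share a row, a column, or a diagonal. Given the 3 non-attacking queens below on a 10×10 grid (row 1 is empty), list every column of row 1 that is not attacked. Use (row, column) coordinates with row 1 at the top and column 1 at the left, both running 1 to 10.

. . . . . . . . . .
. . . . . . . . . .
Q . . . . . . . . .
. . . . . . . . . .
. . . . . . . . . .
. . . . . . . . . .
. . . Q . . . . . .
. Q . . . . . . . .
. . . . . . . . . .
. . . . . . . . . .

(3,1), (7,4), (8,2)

(3,1) attacks row 1 at column 1 and diagonals 3.
(7,4) attacks row 1 at column 4 and diagonals 10.
(8,2) attacks row 1 at column 2 and diagonals 9.
Attacked columns: {1, 2, 3, 4, 9, 10}. Safe: {5, 6, 7, 8}.

columns 5, 6, 7, 8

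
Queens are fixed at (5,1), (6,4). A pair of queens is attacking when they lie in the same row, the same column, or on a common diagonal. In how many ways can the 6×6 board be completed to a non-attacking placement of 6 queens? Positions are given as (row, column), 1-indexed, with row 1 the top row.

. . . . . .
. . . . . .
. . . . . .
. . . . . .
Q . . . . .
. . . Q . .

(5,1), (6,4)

1

Branch on row 1: col 2 → 0; col 3 → 1; col 6 → 0.
Sum: 0 + 1 + 0 = 1.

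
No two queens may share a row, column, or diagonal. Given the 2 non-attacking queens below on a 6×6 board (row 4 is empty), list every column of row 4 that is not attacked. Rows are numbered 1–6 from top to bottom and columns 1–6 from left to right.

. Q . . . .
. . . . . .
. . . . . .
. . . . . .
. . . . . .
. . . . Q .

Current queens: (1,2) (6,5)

columns 1, 4, 6

(1,2) attacks row 4 at column 2 and diagonals 5.
(6,5) attacks row 4 at column 5 and diagonals 3.
Attacked columns: {2, 3, 5}. Safe: {1, 4, 6}.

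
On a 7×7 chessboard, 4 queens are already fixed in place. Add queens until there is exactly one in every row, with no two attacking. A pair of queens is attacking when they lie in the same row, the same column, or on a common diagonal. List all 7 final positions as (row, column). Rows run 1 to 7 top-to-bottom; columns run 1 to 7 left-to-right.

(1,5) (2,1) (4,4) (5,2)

(1,5) (2,1) (3,6) (4,4) (5,2) (6,7) (7,3)

Row 3: attacked by (1,5)→{3,5,7}; (2,1)→{1,2}; (4,4)→{3,4,5}; (5,2)→{2,4}. Safe: 6. Place at column 6.
Row 6: attacked by (1,5)→{5}; (2,1)→{1,5}; (3,6)→{3,6}; (4,4)→{2,4,6}; (5,2)→{1,2,3}. Safe: 7. Place at column 7.
Row 7: attacked by (1,5)→{5}; (2,1)→{1,6}; (3,6)→{2,6}; (4,4)→{1,4,7}; (5,2)→{2,4}; (6,7)→{6,7}. Safe: 3. Place at column 3.
Columns [5, 1, 6, 4, 2, 7, 3], r−c [-4, 1, -3, 0, 3, -1, 4], r+c [6, 3, 9, 8, 7, 13, 10] are all distinct, so no two queens attack.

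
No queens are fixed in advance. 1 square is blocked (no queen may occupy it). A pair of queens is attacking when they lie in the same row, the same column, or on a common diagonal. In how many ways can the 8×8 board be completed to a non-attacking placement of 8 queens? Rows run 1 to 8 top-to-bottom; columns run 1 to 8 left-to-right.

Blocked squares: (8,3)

Branch on row 1: col 1 → 2; col 2 → 6; col 3 → 16; col 4 → 15; col 5 → 14; col 6 → 11; col 7 → 8; col 8 → 4.
Sum: 2 + 6 + 16 + 15 + 14 + 11 + 8 + 4 = 76.

76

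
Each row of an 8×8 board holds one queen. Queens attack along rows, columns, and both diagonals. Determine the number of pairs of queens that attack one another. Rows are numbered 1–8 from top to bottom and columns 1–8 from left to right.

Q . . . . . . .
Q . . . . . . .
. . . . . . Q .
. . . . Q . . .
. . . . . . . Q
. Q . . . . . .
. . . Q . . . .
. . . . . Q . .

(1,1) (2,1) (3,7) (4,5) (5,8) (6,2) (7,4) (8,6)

Same column: (1,1)–(2,1) (column 1).
Total attacking pairs: 1.

1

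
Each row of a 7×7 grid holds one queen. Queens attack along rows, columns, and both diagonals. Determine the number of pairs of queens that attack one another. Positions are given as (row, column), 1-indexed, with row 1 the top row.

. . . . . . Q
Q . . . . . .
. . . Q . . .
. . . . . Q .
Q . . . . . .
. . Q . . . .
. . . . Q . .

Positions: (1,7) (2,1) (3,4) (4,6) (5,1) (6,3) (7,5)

1

Same column: (2,1)–(5,1) (column 1).
Total attacking pairs: 1.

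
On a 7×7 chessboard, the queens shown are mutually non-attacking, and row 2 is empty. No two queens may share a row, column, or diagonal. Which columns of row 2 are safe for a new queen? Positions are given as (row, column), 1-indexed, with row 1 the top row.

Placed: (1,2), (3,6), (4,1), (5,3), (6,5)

columns 4

(1,2) attacks row 2 at column 2 and diagonals 1, 3.
(3,6) attacks row 2 at column 6 and diagonals 5, 7.
(4,1) attacks row 2 at column 1 and diagonals 3.
(5,3) attacks row 2 at column 3 and diagonals 6.
(6,5) attacks row 2 at column 5 and diagonals 1.
Attacked columns: {1, 2, 3, 5, 6, 7}. Safe: {4}.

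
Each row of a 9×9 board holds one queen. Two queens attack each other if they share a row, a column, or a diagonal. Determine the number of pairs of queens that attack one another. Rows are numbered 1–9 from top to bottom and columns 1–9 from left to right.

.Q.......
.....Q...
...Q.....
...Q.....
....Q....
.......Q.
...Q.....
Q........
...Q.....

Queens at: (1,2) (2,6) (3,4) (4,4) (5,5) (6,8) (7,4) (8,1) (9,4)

9

Same column: (3,4)–(4,4) (column 4); (3,4)–(7,4) (column 4); (3,4)–(9,4) (column 4); (4,4)–(7,4) (column 4); (4,4)–(9,4) (column 4); (7,4)–(9,4) (column 4).
Same diagonal: (1,2)–(3,4) (|1−3| = |2−4| = 2); (2,6)–(4,4) (|2−4| = |6−4| = 2); (4,4)–(5,5) (|4−5| = |4−5| = 1).
Total attacking pairs: 9.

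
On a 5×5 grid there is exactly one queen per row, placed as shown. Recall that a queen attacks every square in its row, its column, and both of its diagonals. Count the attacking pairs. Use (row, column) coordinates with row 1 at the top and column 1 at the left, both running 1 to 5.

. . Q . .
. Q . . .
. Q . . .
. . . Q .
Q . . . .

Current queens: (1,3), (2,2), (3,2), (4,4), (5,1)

3

Same column: (2,2)–(3,2) (column 2).
Same diagonal: (1,3)–(2,2) (|1−2| = |3−2| = 1); (2,2)–(4,4) (|2−4| = |2−4| = 2).
Total attacking pairs: 3.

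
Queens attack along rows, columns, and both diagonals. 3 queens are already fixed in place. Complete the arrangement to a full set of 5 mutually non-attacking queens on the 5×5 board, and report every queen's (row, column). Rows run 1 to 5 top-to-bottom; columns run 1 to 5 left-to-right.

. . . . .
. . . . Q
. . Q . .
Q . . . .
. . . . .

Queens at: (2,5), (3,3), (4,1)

Row 1: attacked by (2,5)→{4,5}; (3,3)→{1,3,5}; (4,1)→{1,4}. Safe: 2. Place at column 2.
Row 5: attacked by (1,2)→{2}; (2,5)→{2,5}; (3,3)→{1,3,5}; (4,1)→{1,2}. Safe: 4. Place at column 4.
Columns [2, 5, 3, 1, 4], r−c [-1, -3, 0, 3, 1], r+c [3, 7, 6, 5, 9] are all distinct, so no two queens attack.

(1,2) (2,5) (3,3) (4,1) (5,4)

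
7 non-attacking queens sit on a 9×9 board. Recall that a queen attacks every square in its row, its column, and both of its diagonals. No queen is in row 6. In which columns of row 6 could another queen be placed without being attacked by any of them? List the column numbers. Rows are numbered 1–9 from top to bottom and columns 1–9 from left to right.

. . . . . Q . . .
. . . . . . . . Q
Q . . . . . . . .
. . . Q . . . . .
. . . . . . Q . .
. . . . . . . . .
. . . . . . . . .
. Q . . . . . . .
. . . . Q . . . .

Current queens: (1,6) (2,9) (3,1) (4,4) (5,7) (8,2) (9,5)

columns 3

(1,6) attacks row 6 at column 6 and diagonals 1.
(2,9) attacks row 6 at column 9 and diagonals 5.
(3,1) attacks row 6 at column 1 and diagonals 4.
(4,4) attacks row 6 at column 4 and diagonals 2, 6.
(5,7) attacks row 6 at column 7 and diagonals 6, 8.
(8,2) attacks row 6 at column 2 and diagonals 4.
(9,5) attacks row 6 at column 5 and diagonals 2, 8.
Attacked columns: {1, 2, 4, 5, 6, 7, 8, 9}. Safe: {3}.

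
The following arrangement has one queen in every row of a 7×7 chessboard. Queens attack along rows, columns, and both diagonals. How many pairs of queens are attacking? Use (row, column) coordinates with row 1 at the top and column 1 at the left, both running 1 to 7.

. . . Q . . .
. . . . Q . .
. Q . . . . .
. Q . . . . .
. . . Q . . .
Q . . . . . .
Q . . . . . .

7

Same column: (1,4)–(5,4) (column 4); (3,2)–(4,2) (column 2); (6,1)–(7,1) (column 1).
Same diagonal: (1,4)–(2,5) (|1−2| = |4−5| = 1); (1,4)–(3,2) (|1−3| = |4−2| = 2); (2,5)–(6,1) (|2−6| = |5−1| = 4); (3,2)–(5,4) (|3−5| = |2−4| = 2).
Total attacking pairs: 7.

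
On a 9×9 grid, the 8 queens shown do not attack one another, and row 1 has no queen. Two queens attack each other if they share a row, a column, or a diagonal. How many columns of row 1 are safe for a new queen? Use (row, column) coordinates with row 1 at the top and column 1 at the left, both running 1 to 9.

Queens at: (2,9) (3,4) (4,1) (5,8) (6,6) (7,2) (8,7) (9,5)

(2,9) attacks row 1 at column 9 and diagonals 8.
(3,4) attacks row 1 at column 4 and diagonals 2, 6.
(4,1) attacks row 1 at column 1 and diagonals 4.
(5,8) attacks row 1 at column 8 and diagonals 4.
(6,6) attacks row 1 at column 6 and diagonals 1.
(7,2) attacks row 1 at column 2 and diagonals 8.
(8,7) attacks row 1 at column 7.
(9,5) attacks row 1 at column 5.
Attacked columns: {1, 2, 4, 5, 6, 7, 8, 9}. Safe: {3}.

1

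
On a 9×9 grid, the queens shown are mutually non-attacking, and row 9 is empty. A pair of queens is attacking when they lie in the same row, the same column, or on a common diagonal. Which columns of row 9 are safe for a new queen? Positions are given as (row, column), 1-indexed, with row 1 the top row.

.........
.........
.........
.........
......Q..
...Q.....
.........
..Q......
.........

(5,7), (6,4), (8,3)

columns 5, 6, 8, 9

(5,7) attacks row 9 at column 7 and diagonals 3.
(6,4) attacks row 9 at column 4 and diagonals 1, 7.
(8,3) attacks row 9 at column 3 and diagonals 2, 4.
Attacked columns: {1, 2, 3, 4, 7}. Safe: {5, 6, 8, 9}.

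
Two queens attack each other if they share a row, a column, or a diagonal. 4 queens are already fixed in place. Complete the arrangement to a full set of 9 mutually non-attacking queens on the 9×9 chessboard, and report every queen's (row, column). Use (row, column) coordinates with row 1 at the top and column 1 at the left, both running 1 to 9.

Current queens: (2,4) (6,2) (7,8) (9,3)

Row 1: attacked by (2,4)→{3,4,5}; (6,2)→{2,7}; (7,8)→{2,8}; (9,3)→{3}. Safe: 1, 6, 9. Place at column 6.
Row 3: attacked by (1,6)→{4,6,8}; (2,4)→{3,4,5}; (6,2)→{2,5}; (7,8)→{4,8}; (9,3)→{3,9}. Safe: 1, 7. Place at column 1.
Row 4: attacked by (1,6)→{3,6,9}; (2,4)→{2,4,6}; (3,1)→{1,2}; (6,2)→{2,4}; (7,8)→{5,8}; (9,3)→{3,8}. Safe: 7. Place at column 7.
Row 5: attacked by (1,6)→{2,6}; (2,4)→{1,4,7}; (3,1)→{1,3}; (4,7)→{6,7,8}; (6,2)→{1,2,3}; (7,8)→{6,8}; (9,3)→{3,7}. Safe: 5, 9. Place at column 9.
Row 8: attacked by (1,6)→{6}; (2,4)→{4}; (3,1)→{1,6}; (4,7)→{3,7}; (5,9)→{6,9}; (6,2)→{2,4}; (7,8)→{7,8,9}; (9,3)→{2,3,4}. Safe: 5. Place at column 5.
Columns [6, 4, 1, 7, 9, 2, 8, 5, 3], r−c [-5, -2, 2, -3, -4, 4, -1, 3, 6], r+c [7, 6, 4, 11, 14, 8, 15, 13, 12] are all distinct, so no two queens attack.

(1,6) (2,4) (3,1) (4,7) (5,9) (6,2) (7,8) (8,5) (9,3)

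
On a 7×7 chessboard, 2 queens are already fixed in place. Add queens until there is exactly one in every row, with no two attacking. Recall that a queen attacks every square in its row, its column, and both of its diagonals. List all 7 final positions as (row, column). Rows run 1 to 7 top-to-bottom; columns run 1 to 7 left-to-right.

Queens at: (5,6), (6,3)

(1,4) (2,1) (3,5) (4,2) (5,6) (6,3) (7,7)

Row 1: attacked by (5,6)→{2,6}; (6,3)→{3}. Safe: 1, 4, 5, 7. Place at column 4.
Row 2: attacked by (1,4)→{3,4,5}; (5,6)→{3,6}; (6,3)→{3,7}. Safe: 1, 2. Place at column 1.
Row 3: attacked by (1,4)→{2,4,6}; (2,1)→{1,2}; (5,6)→{4,6}; (6,3)→{3,6}. Safe: 5, 7. Place at column 5.
Row 4: attacked by (1,4)→{1,4,7}; (2,1)→{1,3}; (3,5)→{4,5,6}; (5,6)→{5,6,7}; (6,3)→{1,3,5}. Safe: 2. Place at column 2.
Row 7: attacked by (1,4)→{4}; (2,1)→{1,6}; (3,5)→{1,5}; (4,2)→{2,5}; (5,6)→{4,6}; (6,3)→{2,3,4}. Safe: 7. Place at column 7.
Columns [4, 1, 5, 2, 6, 3, 7], r−c [-3, 1, -2, 2, -1, 3, 0], r+c [5, 3, 8, 6, 11, 9, 14] are all distinct, so no two queens attack.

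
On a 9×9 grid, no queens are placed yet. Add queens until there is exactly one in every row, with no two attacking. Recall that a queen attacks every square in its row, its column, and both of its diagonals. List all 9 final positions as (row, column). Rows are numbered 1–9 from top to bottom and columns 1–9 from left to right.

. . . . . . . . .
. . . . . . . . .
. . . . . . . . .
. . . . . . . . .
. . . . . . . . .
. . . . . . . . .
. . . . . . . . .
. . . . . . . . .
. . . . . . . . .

Row 1: Safe: 1, 2, 3, 4, 5, 6, 7, 8, 9. Place at column 9.
Row 2: attacked by (1,9)→{8,9}. Safe: 1, 2, 3, 4, 5, 6, 7. Place at column 3.
Row 3: attacked by (1,9)→{7,9}; (2,3)→{2,3,4}. Safe: 1, 5, 6, 8. Place at column 6.
Row 4: attacked by (1,9)→{6,9}; (2,3)→{1,3,5}; (3,6)→{5,6,7}. Safe: 2, 4, 8. Place at column 4.
Row 5: attacked by (1,9)→{5,9}; (2,3)→{3,6}; (3,6)→{4,6,8}; (4,4)→{3,4,5}. Safe: 1, 2, 7. Place at column 1.
Row 6: attacked by (1,9)→{4,9}; (2,3)→{3,7}; (3,6)→{3,6,9}; (4,4)→{2,4,6}; (5,1)→{1,2}. Safe: 5, 8. Place at column 8.
Row 7: attacked by (1,9)→{3,9}; (2,3)→{3,8}; (3,6)→{2,6}; (4,4)→{1,4,7}; (5,1)→{1,3}; (6,8)→{7,8,9}. Safe: 5. Place at column 5.
Row 8: attacked by (1,9)→{2,9}; (2,3)→{3,9}; (3,6)→{1,6}; (4,4)→{4,8}; (5,1)→{1,4}; (6,8)→{6,8}; (7,5)→{4,5,6}. Safe: 7. Place at column 7.
Row 9: attacked by (1,9)→{1,9}; (2,3)→{3}; (3,6)→{6}; (4,4)→{4,9}; (5,1)→{1,5}; (6,8)→{5,8}; (7,5)→{3,5,7}; (8,7)→{6,7,8}. Safe: 2. Place at column 2.
Columns [9, 3, 6, 4, 1, 8, 5, 7, 2], r−c [-8, -1, -3, 0, 4, -2, 2, 1, 7], r+c [10, 5, 9, 8, 6, 14, 12, 15, 11] are all distinct, so no two queens attack.

(1,9) (2,3) (3,6) (4,4) (5,1) (6,8) (7,5) (8,7) (9,2)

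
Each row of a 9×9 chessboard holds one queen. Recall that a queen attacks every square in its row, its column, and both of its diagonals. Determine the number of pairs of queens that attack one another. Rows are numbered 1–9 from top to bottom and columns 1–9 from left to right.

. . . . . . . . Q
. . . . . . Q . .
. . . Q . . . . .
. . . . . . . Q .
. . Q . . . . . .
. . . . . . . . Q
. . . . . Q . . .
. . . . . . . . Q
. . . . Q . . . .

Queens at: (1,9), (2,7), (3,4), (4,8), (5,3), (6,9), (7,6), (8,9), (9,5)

4

Same column: (1,9)–(6,9) (column 9); (1,9)–(8,9) (column 9); (6,9)–(8,9) (column 9).
Same diagonal: (3,4)–(8,9) (|3−8| = |4−9| = 5).
Total attacking pairs: 4.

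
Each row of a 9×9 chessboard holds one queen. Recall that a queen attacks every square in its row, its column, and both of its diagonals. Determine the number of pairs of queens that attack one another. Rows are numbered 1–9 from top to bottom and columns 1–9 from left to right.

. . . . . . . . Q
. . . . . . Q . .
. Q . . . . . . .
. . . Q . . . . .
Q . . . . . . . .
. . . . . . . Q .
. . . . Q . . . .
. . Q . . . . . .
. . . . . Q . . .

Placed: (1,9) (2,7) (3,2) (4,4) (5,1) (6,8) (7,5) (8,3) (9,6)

0

All columns are distinct and no two queens satisfy |Δrow| = |Δcol|, so no pair attacks.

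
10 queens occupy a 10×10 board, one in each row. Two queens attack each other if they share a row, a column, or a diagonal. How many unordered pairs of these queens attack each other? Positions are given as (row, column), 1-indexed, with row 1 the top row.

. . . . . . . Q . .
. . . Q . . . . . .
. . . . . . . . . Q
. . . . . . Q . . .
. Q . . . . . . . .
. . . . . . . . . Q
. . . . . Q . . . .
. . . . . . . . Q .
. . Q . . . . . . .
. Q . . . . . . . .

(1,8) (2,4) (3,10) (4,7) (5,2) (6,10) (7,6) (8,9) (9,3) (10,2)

Same column: (3,10)–(6,10) (column 10); (5,2)–(10,2) (column 2).
Same diagonal: (1,8)–(3,10) (|1−3| = |8−10| = 2); (3,10)–(7,6) (|3−7| = |10−6| = 4); (9,3)–(10,2) (|9−10| = |3−2| = 1).
Total attacking pairs: 5.

5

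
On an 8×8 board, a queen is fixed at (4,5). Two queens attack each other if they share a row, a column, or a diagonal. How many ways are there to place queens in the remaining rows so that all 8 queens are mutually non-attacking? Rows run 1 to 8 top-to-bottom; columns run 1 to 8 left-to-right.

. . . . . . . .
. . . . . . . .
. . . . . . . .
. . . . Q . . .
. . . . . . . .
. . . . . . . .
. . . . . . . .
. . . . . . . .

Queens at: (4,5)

Branch on row 1: col 1 → 0; col 3 → 2; col 4 → 4; col 6 → 1; col 7 → 1.
Sum: 0 + 2 + 4 + 1 + 1 = 8.

8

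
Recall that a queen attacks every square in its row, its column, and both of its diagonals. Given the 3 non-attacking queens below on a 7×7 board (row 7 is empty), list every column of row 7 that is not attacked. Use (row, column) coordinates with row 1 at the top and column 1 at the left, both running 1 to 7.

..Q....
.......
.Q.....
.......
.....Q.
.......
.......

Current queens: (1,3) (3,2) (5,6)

columns 1, 5, 7

(1,3) attacks row 7 at column 3.
(3,2) attacks row 7 at column 2 and diagonals 6.
(5,6) attacks row 7 at column 6 and diagonals 4.
Attacked columns: {2, 3, 4, 6}. Safe: {1, 5, 7}.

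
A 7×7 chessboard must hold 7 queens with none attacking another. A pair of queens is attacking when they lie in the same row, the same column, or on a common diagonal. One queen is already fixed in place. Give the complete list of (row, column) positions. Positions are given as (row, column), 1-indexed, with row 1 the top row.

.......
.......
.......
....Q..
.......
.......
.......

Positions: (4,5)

Row 1: attacked by (4,5)→{2,5}. Safe: 1, 3, 4, 6, 7. Place at column 6.
Row 2: attacked by (1,6)→{5,6,7}; (4,5)→{3,5,7}. Safe: 1, 2, 4. Place at column 1.
Row 3: attacked by (1,6)→{4,6}; (2,1)→{1,2}; (4,5)→{4,5,6}. Safe: 3, 7. Place at column 3.
Row 5: attacked by (1,6)→{2,6}; (2,1)→{1,4}; (3,3)→{1,3,5}; (4,5)→{4,5,6}. Safe: 7. Place at column 7.
Row 6: attacked by (1,6)→{1,6}; (2,1)→{1,5}; (3,3)→{3,6}; (4,5)→{3,5,7}; (5,7)→{6,7}. Safe: 2, 4. Place at column 2.
Row 7: attacked by (1,6)→{6}; (2,1)→{1,6}; (3,3)→{3,7}; (4,5)→{2,5}; (5,7)→{5,7}; (6,2)→{1,2,3}. Safe: 4. Place at column 4.
Columns [6, 1, 3, 5, 7, 2, 4], r−c [-5, 1, 0, -1, -2, 4, 3], r+c [7, 3, 6, 9, 12, 8, 11] are all distinct, so no two queens attack.

(1,6) (2,1) (3,3) (4,5) (5,7) (6,2) (7,4)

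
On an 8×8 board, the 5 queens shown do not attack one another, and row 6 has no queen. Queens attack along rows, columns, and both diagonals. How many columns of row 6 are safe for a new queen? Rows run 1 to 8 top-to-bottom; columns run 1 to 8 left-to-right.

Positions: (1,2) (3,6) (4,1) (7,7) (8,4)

1

(1,2) attacks row 6 at column 2 and diagonals 7.
(3,6) attacks row 6 at column 6 and diagonals 3.
(4,1) attacks row 6 at column 1 and diagonals 3.
(7,7) attacks row 6 at column 7 and diagonals 6, 8.
(8,4) attacks row 6 at column 4 and diagonals 2, 6.
Attacked columns: {1, 2, 3, 4, 6, 7, 8}. Safe: {5}.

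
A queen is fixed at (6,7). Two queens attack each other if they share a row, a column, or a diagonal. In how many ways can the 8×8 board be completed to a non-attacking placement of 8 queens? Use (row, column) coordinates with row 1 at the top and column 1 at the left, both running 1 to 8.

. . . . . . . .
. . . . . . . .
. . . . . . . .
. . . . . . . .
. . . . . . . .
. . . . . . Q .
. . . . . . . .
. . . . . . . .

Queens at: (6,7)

14

Branch on row 1: col 1 → 1; col 3 → 4; col 4 → 3; col 5 → 3; col 6 → 2; col 8 → 1.
Sum: 1 + 4 + 3 + 3 + 2 + 1 = 14.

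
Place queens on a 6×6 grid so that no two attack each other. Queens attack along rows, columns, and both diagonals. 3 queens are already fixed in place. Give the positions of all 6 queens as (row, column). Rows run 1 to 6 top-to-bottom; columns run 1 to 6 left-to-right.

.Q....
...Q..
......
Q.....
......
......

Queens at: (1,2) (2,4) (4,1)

Row 3: attacked by (1,2)→{2,4}; (2,4)→{3,4,5}; (4,1)→{1,2}. Safe: 6. Place at column 6.
Row 5: attacked by (1,2)→{2,6}; (2,4)→{1,4}; (3,6)→{4,6}; (4,1)→{1,2}. Safe: 3, 5. Place at column 3.
Row 6: attacked by (1,2)→{2}; (2,4)→{4}; (3,6)→{3,6}; (4,1)→{1,3}; (5,3)→{2,3,4}. Safe: 5. Place at column 5.
Columns [2, 4, 6, 1, 3, 5], r−c [-1, -2, -3, 3, 2, 1], r+c [3, 6, 9, 5, 8, 11] are all distinct, so no two queens attack.

(1,2) (2,4) (3,6) (4,1) (5,3) (6,5)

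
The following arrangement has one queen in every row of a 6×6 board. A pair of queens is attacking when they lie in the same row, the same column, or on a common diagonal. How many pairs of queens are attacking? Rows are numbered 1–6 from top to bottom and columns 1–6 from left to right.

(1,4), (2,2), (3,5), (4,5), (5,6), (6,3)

Same column: (3,5)–(4,5) (column 5).
Same diagonal: (4,5)–(5,6) (|4−5| = |5−6| = 1); (4,5)–(6,3) (|4−6| = |5−3| = 2).
Total attacking pairs: 3.

3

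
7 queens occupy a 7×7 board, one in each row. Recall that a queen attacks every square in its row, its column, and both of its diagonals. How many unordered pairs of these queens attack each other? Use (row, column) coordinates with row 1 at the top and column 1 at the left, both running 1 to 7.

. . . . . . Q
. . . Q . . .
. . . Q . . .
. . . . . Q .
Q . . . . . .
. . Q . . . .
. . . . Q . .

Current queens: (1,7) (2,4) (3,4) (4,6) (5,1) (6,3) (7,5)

Same column: (2,4)–(3,4) (column 4).
Same diagonal: (2,4)–(4,6) (|2−4| = |4−6| = 2); (2,4)–(5,1) (|2−5| = |4−1| = 3).
Total attacking pairs: 3.

3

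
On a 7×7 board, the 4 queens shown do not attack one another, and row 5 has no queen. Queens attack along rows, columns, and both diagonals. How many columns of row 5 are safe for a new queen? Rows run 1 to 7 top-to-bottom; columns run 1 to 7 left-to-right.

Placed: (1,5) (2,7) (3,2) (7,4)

1

(1,5) attacks row 5 at column 5 and diagonals 1.
(2,7) attacks row 5 at column 7 and diagonals 4.
(3,2) attacks row 5 at column 2 and diagonals 4.
(7,4) attacks row 5 at column 4 and diagonals 2, 6.
Attacked columns: {1, 2, 4, 5, 6, 7}. Safe: {3}.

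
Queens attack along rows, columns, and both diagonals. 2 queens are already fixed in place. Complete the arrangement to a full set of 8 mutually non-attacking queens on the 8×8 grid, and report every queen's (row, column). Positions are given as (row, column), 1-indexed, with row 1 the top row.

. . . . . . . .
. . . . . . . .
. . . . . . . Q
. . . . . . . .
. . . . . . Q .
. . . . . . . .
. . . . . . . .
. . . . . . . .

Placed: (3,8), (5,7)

Row 1: attacked by (3,8)→{6,8}; (5,7)→{3,7}. Safe: 1, 2, 4, 5. Place at column 1.
Row 2: attacked by (1,1)→{1,2}; (3,8)→{7,8}; (5,7)→{4,7}. Safe: 3, 5, 6. Place at column 6.
Row 4: attacked by (1,1)→{1,4}; (2,6)→{4,6,8}; (3,8)→{7,8}; (5,7)→{6,7,8}. Safe: 2, 3, 5. Place at column 3.
Row 6: attacked by (1,1)→{1,6}; (2,6)→{2,6}; (3,8)→{5,8}; (4,3)→{1,3,5}; (5,7)→{6,7,8}. Safe: 4. Place at column 4.
Row 7: attacked by (1,1)→{1,7}; (2,6)→{1,6}; (3,8)→{4,8}; (4,3)→{3,6}; (5,7)→{5,7}; (6,4)→{3,4,5}. Safe: 2. Place at column 2.
Row 8: attacked by (1,1)→{1,8}; (2,6)→{6}; (3,8)→{3,8}; (4,3)→{3,7}; (5,7)→{4,7}; (6,4)→{2,4,6}; (7,2)→{1,2,3}. Safe: 5. Place at column 5.
Columns [1, 6, 8, 3, 7, 4, 2, 5], r−c [0, -4, -5, 1, -2, 2, 5, 3], r+c [2, 8, 11, 7, 12, 10, 9, 13] are all distinct, so no two queens attack.

(1,1) (2,6) (3,8) (4,3) (5,7) (6,4) (7,2) (8,5)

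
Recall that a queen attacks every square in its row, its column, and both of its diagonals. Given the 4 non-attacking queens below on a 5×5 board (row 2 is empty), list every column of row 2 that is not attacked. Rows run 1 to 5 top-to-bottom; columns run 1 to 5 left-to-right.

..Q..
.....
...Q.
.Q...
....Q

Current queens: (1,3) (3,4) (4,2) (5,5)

(1,3) attacks row 2 at column 3 and diagonals 2, 4.
(3,4) attacks row 2 at column 4 and diagonals 3, 5.
(4,2) attacks row 2 at column 2 and diagonals 4.
(5,5) attacks row 2 at column 5 and diagonals 2.
Attacked columns: {2, 3, 4, 5}. Safe: {1}.

columns 1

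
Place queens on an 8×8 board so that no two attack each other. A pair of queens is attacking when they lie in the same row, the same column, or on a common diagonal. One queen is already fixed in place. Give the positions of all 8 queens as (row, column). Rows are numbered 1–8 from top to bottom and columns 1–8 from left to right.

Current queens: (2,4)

(1,2) (2,4) (3,6) (4,8) (5,3) (6,1) (7,7) (8,5)

Row 1: attacked by (2,4)→{3,4,5}. Safe: 1, 2, 6, 7, 8. Place at column 2.
Row 3: attacked by (1,2)→{2,4}; (2,4)→{3,4,5}. Safe: 1, 6, 7, 8. Place at column 6.
Row 4: attacked by (1,2)→{2,5}; (2,4)→{2,4,6}; (3,6)→{5,6,7}. Safe: 1, 3, 8. Place at column 8.
Row 5: attacked by (1,2)→{2,6}; (2,4)→{1,4,7}; (3,6)→{4,6,8}; (4,8)→{7,8}. Safe: 3, 5. Place at column 3.
Row 6: attacked by (1,2)→{2,7}; (2,4)→{4,8}; (3,6)→{3,6}; (4,8)→{6,8}; (5,3)→{2,3,4}. Safe: 1, 5. Place at column 1.
Row 7: attacked by (1,2)→{2,8}; (2,4)→{4}; (3,6)→{2,6}; (4,8)→{5,8}; (5,3)→{1,3,5}; (6,1)→{1,2}. Safe: 7. Place at column 7.
Row 8: attacked by (1,2)→{2}; (2,4)→{4}; (3,6)→{1,6}; (4,8)→{4,8}; (5,3)→{3,6}; (6,1)→{1,3}; (7,7)→{6,7,8}. Safe: 5. Place at column 5.
Columns [2, 4, 6, 8, 3, 1, 7, 5], r−c [-1, -2, -3, -4, 2, 5, 0, 3], r+c [3, 6, 9, 12, 8, 7, 14, 13] are all distinct, so no two queens attack.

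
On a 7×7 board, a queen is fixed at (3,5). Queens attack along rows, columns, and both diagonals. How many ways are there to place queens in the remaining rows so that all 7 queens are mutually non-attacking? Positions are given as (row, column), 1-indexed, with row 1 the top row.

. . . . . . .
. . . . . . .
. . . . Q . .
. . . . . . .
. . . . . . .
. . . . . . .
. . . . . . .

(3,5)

Branch on row 1: col 1 → 1; col 2 → 1; col 4 → 2; col 6 → 2.
Sum: 1 + 1 + 2 + 2 = 6.

6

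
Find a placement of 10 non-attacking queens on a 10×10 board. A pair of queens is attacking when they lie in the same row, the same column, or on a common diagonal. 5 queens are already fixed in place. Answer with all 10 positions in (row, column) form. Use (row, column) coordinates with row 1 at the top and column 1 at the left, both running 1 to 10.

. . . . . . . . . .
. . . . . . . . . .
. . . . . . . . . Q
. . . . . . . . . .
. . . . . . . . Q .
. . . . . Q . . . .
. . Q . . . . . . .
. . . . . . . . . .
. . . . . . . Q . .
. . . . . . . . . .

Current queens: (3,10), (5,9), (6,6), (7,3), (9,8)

(1,2) (2,4) (3,10) (4,7) (5,9) (6,6) (7,3) (8,1) (9,8) (10,5)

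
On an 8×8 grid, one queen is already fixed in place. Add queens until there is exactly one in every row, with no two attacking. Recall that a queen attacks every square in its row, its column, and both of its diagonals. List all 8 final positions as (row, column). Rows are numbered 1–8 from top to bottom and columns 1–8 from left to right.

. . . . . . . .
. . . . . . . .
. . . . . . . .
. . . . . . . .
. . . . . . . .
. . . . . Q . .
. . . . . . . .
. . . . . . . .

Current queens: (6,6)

Row 1: attacked by (6,6)→{1,6}. Safe: 2, 3, 4, 5, 7, 8. Place at column 4.
Row 2: attacked by (1,4)→{3,4,5}; (6,6)→{2,6}. Safe: 1, 7, 8. Place at column 7.
Row 3: attacked by (1,4)→{2,4,6}; (2,7)→{6,7,8}; (6,6)→{3,6}. Safe: 1, 5. Place at column 5.
Row 4: attacked by (1,4)→{1,4,7}; (2,7)→{5,7}; (3,5)→{4,5,6}; (6,6)→{4,6,8}. Safe: 2, 3. Place at column 3.
Row 5: attacked by (1,4)→{4,8}; (2,7)→{4,7}; (3,5)→{3,5,7}; (4,3)→{2,3,4}; (6,6)→{5,6,7}. Safe: 1. Place at column 1.
Row 7: attacked by (1,4)→{4}; (2,7)→{2,7}; (3,5)→{1,5}; (4,3)→{3,6}; (5,1)→{1,3}; (6,6)→{5,6,7}. Safe: 8. Place at column 8.
Row 8: attacked by (1,4)→{4}; (2,7)→{1,7}; (3,5)→{5}; (4,3)→{3,7}; (5,1)→{1,4}; (6,6)→{4,6,8}; (7,8)→{7,8}. Safe: 2. Place at column 2.
Columns [4, 7, 5, 3, 1, 6, 8, 2], r−c [-3, -5, -2, 1, 4, 0, -1, 6], r+c [5, 9, 8, 7, 6, 12, 15, 10] are all distinct, so no two queens attack.

(1,4) (2,7) (3,5) (4,3) (5,1) (6,6) (7,8) (8,2)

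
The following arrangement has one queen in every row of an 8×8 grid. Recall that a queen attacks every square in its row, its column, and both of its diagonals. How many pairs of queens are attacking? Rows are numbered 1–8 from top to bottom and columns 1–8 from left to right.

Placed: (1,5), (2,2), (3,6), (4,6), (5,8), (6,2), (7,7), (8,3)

Same column: (2,2)–(6,2) (column 2); (3,6)–(4,6) (column 6).
Same diagonal: (2,2)–(7,7) (|2−7| = |2−7| = 5); (3,6)–(5,8) (|3−5| = |6−8| = 2).
Total attacking pairs: 4.

4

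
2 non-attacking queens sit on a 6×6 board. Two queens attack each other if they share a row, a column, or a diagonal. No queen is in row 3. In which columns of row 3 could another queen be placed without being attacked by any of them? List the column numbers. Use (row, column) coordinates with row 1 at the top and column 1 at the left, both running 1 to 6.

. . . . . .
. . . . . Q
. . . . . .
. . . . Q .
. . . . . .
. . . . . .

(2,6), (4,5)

columns 1, 2, 3

(2,6) attacks row 3 at column 6 and diagonals 5.
(4,5) attacks row 3 at column 5 and diagonals 4, 6.
Attacked columns: {4, 5, 6}. Safe: {1, 2, 3}.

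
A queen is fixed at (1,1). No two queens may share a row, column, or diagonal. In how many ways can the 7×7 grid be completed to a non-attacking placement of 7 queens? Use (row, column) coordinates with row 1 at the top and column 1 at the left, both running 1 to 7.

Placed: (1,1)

4

Branch on row 2: col 3 → 1; col 4 → 1; col 5 → 1; col 6 → 1; col 7 → 0.
Sum: 1 + 1 + 1 + 1 + 0 = 4.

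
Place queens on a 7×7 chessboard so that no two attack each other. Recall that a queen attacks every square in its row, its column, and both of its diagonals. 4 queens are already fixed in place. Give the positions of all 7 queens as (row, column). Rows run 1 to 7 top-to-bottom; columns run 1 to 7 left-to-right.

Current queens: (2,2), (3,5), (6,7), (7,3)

Row 1: attacked by (2,2)→{1,2,3}; (3,5)→{3,5,7}; (6,7)→{2,7}; (7,3)→{3}. Safe: 4, 6. Place at column 6.
Row 4: attacked by (1,6)→{3,6}; (2,2)→{2,4}; (3,5)→{4,5,6}; (6,7)→{5,7}; (7,3)→{3,6}. Safe: 1. Place at column 1.
Row 5: attacked by (1,6)→{2,6}; (2,2)→{2,5}; (3,5)→{3,5,7}; (4,1)→{1,2}; (6,7)→{6,7}; (7,3)→{1,3,5}. Safe: 4. Place at column 4.
Columns [6, 2, 5, 1, 4, 7, 3], r−c [-5, 0, -2, 3, 1, -1, 4], r+c [7, 4, 8, 5, 9, 13, 10] are all distinct, so no two queens attack.

(1,6) (2,2) (3,5) (4,1) (5,4) (6,7) (7,3)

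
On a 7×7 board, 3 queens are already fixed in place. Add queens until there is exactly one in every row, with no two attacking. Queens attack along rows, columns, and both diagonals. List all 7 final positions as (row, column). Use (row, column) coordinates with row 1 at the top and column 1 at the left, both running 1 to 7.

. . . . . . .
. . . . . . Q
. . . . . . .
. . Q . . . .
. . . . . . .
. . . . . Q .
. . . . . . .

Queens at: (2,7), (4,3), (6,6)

Row 1: attacked by (2,7)→{6,7}; (4,3)→{3,6}; (6,6)→{1,6}. Safe: 2, 4, 5. Place at column 2.
Row 3: attacked by (1,2)→{2,4}; (2,7)→{6,7}; (4,3)→{2,3,4}; (6,6)→{3,6}. Safe: 1, 5. Place at column 5.
Row 5: attacked by (1,2)→{2,6}; (2,7)→{4,7}; (3,5)→{3,5,7}; (4,3)→{2,3,4}; (6,6)→{5,6,7}. Safe: 1. Place at column 1.
Row 7: attacked by (1,2)→{2}; (2,7)→{2,7}; (3,5)→{1,5}; (4,3)→{3,6}; (5,1)→{1,3}; (6,6)→{5,6,7}. Safe: 4. Place at column 4.
Columns [2, 7, 5, 3, 1, 6, 4], r−c [-1, -5, -2, 1, 4, 0, 3], r+c [3, 9, 8, 7, 6, 12, 11] are all distinct, so no two queens attack.

(1,2) (2,7) (3,5) (4,3) (5,1) (6,6) (7,4)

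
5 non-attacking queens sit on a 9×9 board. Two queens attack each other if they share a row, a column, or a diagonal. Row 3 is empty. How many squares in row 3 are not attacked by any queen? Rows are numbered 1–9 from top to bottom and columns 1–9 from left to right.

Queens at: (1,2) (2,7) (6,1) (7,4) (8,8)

2

(1,2) attacks row 3 at column 2 and diagonals 4.
(2,7) attacks row 3 at column 7 and diagonals 6, 8.
(6,1) attacks row 3 at column 1 and diagonals 4.
(7,4) attacks row 3 at column 4 and diagonals 8.
(8,8) attacks row 3 at column 8 and diagonals 3.
Attacked columns: {1, 2, 3, 4, 6, 7, 8}. Safe: {5, 9}.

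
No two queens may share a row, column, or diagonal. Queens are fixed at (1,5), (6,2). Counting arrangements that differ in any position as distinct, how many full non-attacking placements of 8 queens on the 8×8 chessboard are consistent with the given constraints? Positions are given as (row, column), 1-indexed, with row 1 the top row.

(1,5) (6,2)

Branch on row 2: col 1 → 1; col 3 → 1; col 7 → 0; col 8 → 1.
Sum: 1 + 1 + 0 + 1 = 3.

3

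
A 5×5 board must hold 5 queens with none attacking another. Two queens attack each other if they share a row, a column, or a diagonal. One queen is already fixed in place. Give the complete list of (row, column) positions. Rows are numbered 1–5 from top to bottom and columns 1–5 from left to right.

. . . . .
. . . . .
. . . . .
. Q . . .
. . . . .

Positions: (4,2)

(1,3) (2,1) (3,4) (4,2) (5,5)

Row 1: attacked by (4,2)→{2,5}. Safe: 1, 3, 4. Place at column 3.
Row 2: attacked by (1,3)→{2,3,4}; (4,2)→{2,4}. Safe: 1, 5. Place at column 1.
Row 3: attacked by (1,3)→{1,3,5}; (2,1)→{1,2}; (4,2)→{1,2,3}. Safe: 4. Place at column 4.
Row 5: attacked by (1,3)→{3}; (2,1)→{1,4}; (3,4)→{2,4}; (4,2)→{1,2,3}. Safe: 5. Place at column 5.
Columns [3, 1, 4, 2, 5], r−c [-2, 1, -1, 2, 0], r+c [4, 3, 7, 6, 10] are all distinct, so no two queens attack.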